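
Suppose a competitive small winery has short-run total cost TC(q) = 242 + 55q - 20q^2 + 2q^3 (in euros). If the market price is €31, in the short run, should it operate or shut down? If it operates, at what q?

Strip out fixed cost: VC = 55q - 20q^2 + 2q^3. Then AVC = 55 - 20q + 2q^2 and MC = 55 - 40q + 6q^2.
AVC is minimized where dAVC/dq = -20 + 4q = 0, at q = 5; min AVC = 55 - 20·5 + 2·5^2 = €5.
Since P = €31 ≥ min AVC = €5, price covers variable cost and the firm should produce.
P = MC gives 24 - 40q + 6q^2 = 0, with roots 2/3 and 6. Take the larger (rising MC): q* = 6.
Check: AVC at q = 6 is €7 ≤ P, so revenue covers variable cost.
Profit = P·q − TC = 31·6 − 284 = -€98, a loss, but smaller than the €242 fixed cost the firm would lose by shutting down.

Produce at q = 6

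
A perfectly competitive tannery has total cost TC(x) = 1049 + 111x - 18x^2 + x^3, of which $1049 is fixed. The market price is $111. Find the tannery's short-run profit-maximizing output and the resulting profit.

Profit = -$185 at x = 12

AVC = 111 - 18x + x^2 has its minimum $30 at x = 9; price $111 clears that bar, so the firm operates.
With MC = 111 - 36x + 3x^2, P = MC on the upward-sloping part at x* = 12.
TR = 111·12 = 1332. TC = 1049 + 468 = 1517. Profit = 1332 − 1517 = -$185.
Shutting down would mean losing the fixed cost of $1049, so operating at a loss of $185 is better by $864.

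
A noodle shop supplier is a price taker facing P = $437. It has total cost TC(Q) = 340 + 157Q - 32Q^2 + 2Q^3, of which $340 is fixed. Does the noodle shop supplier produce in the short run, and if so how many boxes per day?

Produce at Q = 14

From TC, MC = TC'(Q) = 157 - 64Q + 6Q^2 and AVC = VC/Q = 157 - 32Q + 2Q^2.
AVC is minimized where dAVC/dQ = -32 + 4Q = 0, at Q = 8; min AVC = 157 - 32·8 + 2·8^2 = $29.
Since P = $437 ≥ min AVC = $29, price covers variable cost and the firm should produce.
Set P = MC: 437 = 157 - 64Q + 6Q^2 → -280 - 64Q + 6Q^2 = 0. The roots are Q = -10/3 and Q = 14; the profit-maximizing output is on the rising part of MC, so Q* = 14.
Check: AVC at Q = 14 is $101 ≤ P, so revenue covers variable cost.
Profit = P·Q − TC = 437·14 − 1754 = $4364.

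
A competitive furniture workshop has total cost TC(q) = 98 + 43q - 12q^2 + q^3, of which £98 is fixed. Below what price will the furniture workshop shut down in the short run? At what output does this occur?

£7 per unit, at q = 6

The firm shuts down when price falls below the minimum of average variable cost. AVC = VC/q = 43 - 12q + q^2.
dAVC/dq = -12 + 2q = 0 gives q = 6. min AVC = 43 - 12·6 + 6^2 = 7.
For P < £7 the firm produces nothing.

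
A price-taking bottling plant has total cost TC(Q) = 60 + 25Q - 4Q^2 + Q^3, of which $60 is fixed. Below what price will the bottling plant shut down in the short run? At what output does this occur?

$21 per unit, at Q = 2

Short-run supply begins at min AVC. From VC = 25Q - 4Q^2 + Q^3, AVC = 25 - 4Q + Q^2.
At the minimum of AVC, MC = AVC. MC = 25 - 8Q + 3Q^2; setting MC = AVC gives 2Q^2 - 4Q = 0, so Q = 2. min AVC = 21.
For P < $21 the firm produces nothing.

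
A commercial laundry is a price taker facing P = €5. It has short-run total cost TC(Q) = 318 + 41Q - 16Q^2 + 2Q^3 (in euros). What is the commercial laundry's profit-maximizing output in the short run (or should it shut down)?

Strip out fixed cost: VC = 41Q - 16Q^2 + 2Q^3. Then AVC = 41 - 16Q + 2Q^2 and MC = 41 - 32Q + 6Q^2.
The AVC parabola has its vertex at Q = 16/4 = 4, where AVC = 41 - 16·4 + 2·4^2 = €9.
P = €5 lies below min AVC = €9; no output level covers variable cost.
The firm minimizes its loss by shutting down and losing only its fixed cost of €318.

Shut down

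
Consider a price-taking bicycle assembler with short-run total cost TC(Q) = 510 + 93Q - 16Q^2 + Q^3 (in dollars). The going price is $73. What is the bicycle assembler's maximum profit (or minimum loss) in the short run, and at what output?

AVC = 93 - 16Q + Q^2; min AVC = $29 at Q = 8. Since P = $73 ≥ min AVC, the firm produces.
MC = 93 - 32Q + 3Q^2. Setting P = MC and taking the root on the rising branch gives Q* = 10.
TR = 73·10 = 730. TC = 510 + 330 = 840. Profit = 730 − 840 = -$110.
Shutting down would mean losing the fixed cost of $510, so operating at a loss of $110 is better by $400.

Profit = -$110 at Q = 10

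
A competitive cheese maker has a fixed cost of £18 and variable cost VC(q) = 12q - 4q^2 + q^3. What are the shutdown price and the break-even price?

Shutdown price = min AVC. AVC = 12 - 4q + q^2, with vertex at q = 2 and minimum £8.
ATC = 18/q + 12 - 4q + q^2. Setting dATC/dq = −18/q^2 − 4 + 2q = 0 gives q = 3 (since 2·3^3 − 4·3^2 = 18).
min ATC = 18/3 + 12 − 4·3 + 3^2 = £15. That is the break-even price.
For £8 ≤ P < £15 the firm produces at a loss; below £8 it shuts down.

Shutdown price = £8; break-even price = £15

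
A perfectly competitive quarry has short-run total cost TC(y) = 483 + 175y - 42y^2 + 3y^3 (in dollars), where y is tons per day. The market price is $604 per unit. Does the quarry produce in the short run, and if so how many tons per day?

Produce at y = 13

From TC, MC = TC'(y) = 175 - 84y + 9y^2 and AVC = VC/y = 175 - 42y + 3y^2.
AVC is minimized where dAVC/dy = -42 + 6y = 0, at y = 7; min AVC = 175 - 42·7 + 3·7^2 = $28.
Since P = $604 ≥ min AVC = $28, price covers variable cost and the firm should produce.
P = MC gives -429 - 84y + 9y^2 = 0, with roots -11/3 and 13. Take the larger (rising MC): y* = 13.
Check: AVC at y = 13 is $136 ≤ P, so revenue covers variable cost.
Profit = P·y − TC = 604·13 − 2251 = $5601.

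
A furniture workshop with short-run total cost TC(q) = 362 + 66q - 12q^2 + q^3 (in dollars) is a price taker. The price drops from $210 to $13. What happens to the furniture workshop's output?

AVC = 66 - 12q + q^2, minimized at q = 6 where min AVC = $30. MC = 66 - 24q + 3q^2.
At P = $210 ≥ min AVC, set P = MC on the rising branch: q = 12.
At P = $13 < min AVC = $30, price no longer covers variable cost at any output, so the firm shuts down: q = 0.

Output falls from 12 to 0 (the firm shuts down)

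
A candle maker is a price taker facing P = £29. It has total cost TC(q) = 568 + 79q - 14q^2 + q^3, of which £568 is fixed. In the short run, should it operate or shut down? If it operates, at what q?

Shut down

Variable cost is VC = 79q - 14q^2 + q^3, so AVC = VC/q = 79 - 14q + q^2 and MC = dTC/dq = 79 - 28q + 3q^2.
AVC is minimized where dAVC/dq = -14 + 2q = 0, at q = 7; min AVC = 79 - 14·7 + 7^2 = £30.
P = £29 lies below min AVC = £30; no output level covers variable cost.
The firm minimizes its loss by shutting down and losing only its fixed cost of £568.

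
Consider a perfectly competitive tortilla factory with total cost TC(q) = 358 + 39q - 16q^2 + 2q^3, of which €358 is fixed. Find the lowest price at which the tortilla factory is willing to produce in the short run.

€7 per unit

The shutdown price is the minimum of AVC. VC = 39q - 16q^2 + 2q^3, so AVC = 39 - 16q + 2q^2.
dAVC/dq = -16 + 4q = 0 gives q = 4. min AVC = 39 - 16·4 + 2·4^2 = 7.
So the shutdown price is €7.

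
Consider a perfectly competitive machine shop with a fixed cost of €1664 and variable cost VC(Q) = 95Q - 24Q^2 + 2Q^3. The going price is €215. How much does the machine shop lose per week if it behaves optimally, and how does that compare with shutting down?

Profit = -€64 at Q = 10

AVC = 95 - 24Q + 2Q^2; min AVC = €23 at Q = 6. Since P = €215 ≥ min AVC, the firm produces.
With MC = 95 - 48Q + 6Q^2, P = MC on the upward-sloping part at Q* = 10.
TR = 215·10 = 2150. TC = 1664 + 550 = 2214. Profit = 2150 − 2214 = -€64.
Shutting down would mean losing the fixed cost of €1664, so operating at a loss of €64 is better by €1600.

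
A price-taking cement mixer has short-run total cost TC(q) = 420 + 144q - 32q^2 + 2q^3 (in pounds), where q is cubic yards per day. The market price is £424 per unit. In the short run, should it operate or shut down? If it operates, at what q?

Produce at q = 14

From TC, MC = TC'(q) = 144 - 64q + 6q^2 and AVC = VC/q = 144 - 32q + 2q^2.
The AVC parabola has its vertex at q = 32/4 = 8, where AVC = 144 - 32·8 + 2·8^2 = £16.
Since P = £424 ≥ min AVC = £16, price covers variable cost and the firm should produce.
P = MC gives -280 - 64q + 6q^2 = 0, with roots -10/3 and 14. Take the larger (rising MC): q* = 14.
Check: AVC at q = 14 is £88 ≤ P, so revenue covers variable cost.
Profit = P·q − TC = 424·14 − 1652 = £4284.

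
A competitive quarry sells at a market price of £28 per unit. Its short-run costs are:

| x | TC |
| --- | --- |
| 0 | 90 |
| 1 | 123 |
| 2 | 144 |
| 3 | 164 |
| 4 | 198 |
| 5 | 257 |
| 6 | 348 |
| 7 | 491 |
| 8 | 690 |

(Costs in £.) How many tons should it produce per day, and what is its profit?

Tabulate TR − TC: x=0: -90; x=1: -95; x=2: -88; x=3: -80; x=4: -86; x=5: -117; x=6: -180; x=7: -295; x=8: -466.
Profit is maximized at x = 3. AVC there is 74/3 = £24.67 ≤ P, so producing beats shutting down (which would give -£90).

x = 3; profit = -£80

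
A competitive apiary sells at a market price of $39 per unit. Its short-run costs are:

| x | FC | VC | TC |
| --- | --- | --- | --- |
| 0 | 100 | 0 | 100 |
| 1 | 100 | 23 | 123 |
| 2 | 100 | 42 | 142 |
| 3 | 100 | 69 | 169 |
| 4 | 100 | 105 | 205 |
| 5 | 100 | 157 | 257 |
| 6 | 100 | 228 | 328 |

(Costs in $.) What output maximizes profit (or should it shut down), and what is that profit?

x = 4; profit = -$49

Compute π = P·x − TC at each output: x=0: -100; x=1: -84; x=2: -64; x=3: -52; x=4: -49; x=5: -62; x=6: -94.
Profit is maximized at x = 4. AVC there is 105/4 = $26.25 ≤ P, so producing beats shutting down (which would give -$100).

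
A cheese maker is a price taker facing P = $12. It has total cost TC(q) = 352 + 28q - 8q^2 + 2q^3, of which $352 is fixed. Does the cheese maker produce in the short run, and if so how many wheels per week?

From TC, MC = TC'(q) = 28 - 16q + 6q^2 and AVC = VC/q = 28 - 8q + 2q^2.
AVC hits its minimum where MC = AVC, at q = 2, giving min AVC = 28 - 8·2 + 2·2^2 = $20.
P = $12 lies below min AVC = $20; no output level covers variable cost.
The firm minimizes its loss by shutting down and losing only its fixed cost of $352.

Shut down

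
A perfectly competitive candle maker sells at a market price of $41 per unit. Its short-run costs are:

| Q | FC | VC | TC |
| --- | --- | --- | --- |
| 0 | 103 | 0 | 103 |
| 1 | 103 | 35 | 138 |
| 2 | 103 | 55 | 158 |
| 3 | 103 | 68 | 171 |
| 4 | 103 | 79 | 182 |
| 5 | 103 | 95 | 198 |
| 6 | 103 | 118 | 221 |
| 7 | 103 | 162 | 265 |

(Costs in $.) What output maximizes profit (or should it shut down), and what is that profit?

Profit at each row (π = 41Q − TC): Q=0: -103; Q=1: -97; Q=2: -76; Q=3: -48; Q=4: -18; Q=5: 7; Q=6: 25; Q=7: 22.
Profit is maximized at Q = 6. AVC there is 118/6 = $19.67 ≤ P, so producing beats shutting down (which would give -$103).

Q = 6; profit = $25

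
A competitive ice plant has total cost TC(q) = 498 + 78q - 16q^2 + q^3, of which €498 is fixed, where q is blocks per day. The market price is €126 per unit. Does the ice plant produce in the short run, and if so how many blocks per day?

Produce at q = 12

Strip out fixed cost: VC = 78q - 16q^2 + q^3. Then AVC = 78 - 16q + q^2 and MC = 78 - 32q + 3q^2.
AVC is minimized where dAVC/dq = -16 + 2q = 0, at q = 8; min AVC = 78 - 16·8 + 8^2 = €14.
P = €126 exceeds min AVC = €14, so the firm stays open.
P = MC gives -48 - 32q + 3q^2 = 0, with roots -4/3 and 12. Take the larger (rising MC): q* = 12.
Check: AVC at q = 12 is €30 ≤ P, so revenue covers variable cost.
Profit = P·q − TC = 126·12 − 858 = €654.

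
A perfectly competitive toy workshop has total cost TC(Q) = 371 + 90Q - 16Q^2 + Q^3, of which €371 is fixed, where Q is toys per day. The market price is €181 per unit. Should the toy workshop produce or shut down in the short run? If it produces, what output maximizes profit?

Produce at Q = 13

Strip out fixed cost: VC = 90Q - 16Q^2 + Q^3. Then AVC = 90 - 16Q + Q^2 and MC = 90 - 32Q + 3Q^2.
AVC hits its minimum where MC = AVC, at Q = 8, giving min AVC = 90 - 16·8 + 8^2 = €26.
Because €181 ≥ €26, revenue can cover variable cost; the firm operates.
Solving P = MC: -91 - 32Q + 3Q^2 = 0 ⇒ Q = -7/3 or 13. On the upward-sloping branch, Q* = 13.
Check: AVC at Q = 13 is €51 ≤ P, so revenue covers variable cost.
Profit = P·Q − TC = 181·13 − 1034 = €1319.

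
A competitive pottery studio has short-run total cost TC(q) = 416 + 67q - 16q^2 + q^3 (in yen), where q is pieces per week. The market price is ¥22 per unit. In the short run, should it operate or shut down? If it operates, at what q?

Variable cost is VC = 67q - 16q^2 + q^3, so AVC = VC/q = 67 - 16q + q^2 and MC = dTC/dq = 67 - 32q + 3q^2.
The AVC parabola has its vertex at q = 16/2 = 8, where AVC = 67 - 16·8 + 8^2 = ¥3.
Because ¥22 ≥ ¥3, revenue can cover variable cost; the firm operates.
Solving P = MC: 45 - 32q + 3q^2 = 0 ⇒ q = 5/3 or 9. On the upward-sloping branch, q* = 9.
Check: AVC at q = 9 is ¥4 ≤ P, so revenue covers variable cost.
Profit = P·q − TC = 22·9 − 452 = -¥254, a loss, but smaller than the ¥416 fixed cost the firm would lose by shutting down.

Produce at q = 9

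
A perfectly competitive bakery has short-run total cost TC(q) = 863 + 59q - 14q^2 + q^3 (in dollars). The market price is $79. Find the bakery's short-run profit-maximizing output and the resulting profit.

AVC = 59 - 14q + q^2 has its minimum $10 at q = 7; price $79 clears that bar, so the firm operates.
MC = 59 - 28q + 3q^2. Setting P = MC and taking the root on the rising branch gives q* = 10.
TR = 79·10 = 790. TC = 863 + 190 = 1053. Profit = 790 − 1053 = -$263.
Shutting down would mean losing the fixed cost of $863, so operating at a loss of $263 is better by $600.

Profit = -$263 at q = 10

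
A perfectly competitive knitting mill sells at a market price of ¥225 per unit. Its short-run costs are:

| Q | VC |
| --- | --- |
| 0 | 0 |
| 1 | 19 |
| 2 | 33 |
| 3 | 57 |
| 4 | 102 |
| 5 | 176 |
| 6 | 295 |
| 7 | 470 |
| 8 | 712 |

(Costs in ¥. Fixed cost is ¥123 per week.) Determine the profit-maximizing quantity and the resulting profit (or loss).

Q = 7; profit = ¥982

Compute π = P·Q − TC at each output: Q=0: -123; Q=1: 83; Q=2: 294; Q=3: 495; Q=4: 675; Q=5: 826; Q=6: 932; Q=7: 982; Q=8: 965.
Profit is maximized at Q = 7. AVC there is 470/7 = ¥67.14 ≤ P, so producing beats shutting down (which would give -¥123).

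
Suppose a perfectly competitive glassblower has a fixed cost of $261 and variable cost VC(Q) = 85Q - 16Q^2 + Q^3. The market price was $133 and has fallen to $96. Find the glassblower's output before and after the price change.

Output falls from 12 to 11

MC = 85 - 32Q + 3Q^2; the shutdown threshold is min AVC = $21 (at Q = 8).
With P = $133 above the shutdown price, P = MC gives Q = 12.
At P = $96 ≥ min AVC, set P = MC: Q = 11. The firm stays open but cuts output.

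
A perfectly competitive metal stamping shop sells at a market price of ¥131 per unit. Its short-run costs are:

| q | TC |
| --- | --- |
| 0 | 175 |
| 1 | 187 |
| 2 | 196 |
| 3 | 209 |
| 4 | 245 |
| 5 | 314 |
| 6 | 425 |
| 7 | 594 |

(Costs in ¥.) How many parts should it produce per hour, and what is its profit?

Profit at each row (π = 131q − TC): q=0: -175; q=1: -56; q=2: 66; q=3: 184; q=4: 279; q=5: 341; q=6: 361; q=7: 323.
Profit is maximized at q = 6. AVC there is 250/6 = ¥41.67 ≤ P, so producing beats shutting down (which would give -¥175).

q = 6; profit = ¥361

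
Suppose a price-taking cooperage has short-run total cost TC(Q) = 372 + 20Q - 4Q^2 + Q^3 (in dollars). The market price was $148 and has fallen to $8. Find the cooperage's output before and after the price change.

Output falls from 8 to 0 (the firm shuts down)

MC = 20 - 8Q + 3Q^2; the shutdown threshold is min AVC = $16 (at Q = 2).
With P = $148 above the shutdown price, P = MC gives Q = 8.
At P = $8 < min AVC = $16, price no longer covers variable cost at any output, so the firm shuts down: Q = 0.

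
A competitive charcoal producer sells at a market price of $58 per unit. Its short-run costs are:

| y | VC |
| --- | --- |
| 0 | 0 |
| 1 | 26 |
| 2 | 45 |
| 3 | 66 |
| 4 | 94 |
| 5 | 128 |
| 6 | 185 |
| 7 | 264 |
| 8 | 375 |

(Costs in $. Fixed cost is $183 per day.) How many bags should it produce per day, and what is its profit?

Compute π = P·y − TC at each output: y=0: -183; y=1: -151; y=2: -112; y=3: -75; y=4: -45; y=5: -21; y=6: -20; y=7: -41; y=8: -94.
Profit is maximized at y = 6. AVC there is 185/6 = $30.83 ≤ P, so producing beats shutting down (which would give -$183).

y = 6; profit = -$20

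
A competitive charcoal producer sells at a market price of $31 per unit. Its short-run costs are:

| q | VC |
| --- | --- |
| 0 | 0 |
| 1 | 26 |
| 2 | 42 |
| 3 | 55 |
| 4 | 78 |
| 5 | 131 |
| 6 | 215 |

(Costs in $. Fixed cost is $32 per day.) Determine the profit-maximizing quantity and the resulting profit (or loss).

Tabulate TR − TC: q=0: -32; q=1: -27; q=2: -12; q=3: 6; q=4: 14; q=5: -8; q=6: -61.
Profit is maximized at q = 4. AVC there is 78/4 = $19.50 ≤ P, so producing beats shutting down (which would give -$32).

q = 4; profit = $14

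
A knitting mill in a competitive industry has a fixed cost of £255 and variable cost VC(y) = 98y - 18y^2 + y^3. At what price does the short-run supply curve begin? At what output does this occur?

The firm shuts down when price falls below the minimum of average variable cost. AVC = VC/y = 98 - 18y + y^2.
dAVC/dy = -18 + 2y = 0 gives y = 9. min AVC = 98 - 18·9 + 9^2 = 17.
For P < £17 the firm produces nothing.

£17 per unit, at y = 9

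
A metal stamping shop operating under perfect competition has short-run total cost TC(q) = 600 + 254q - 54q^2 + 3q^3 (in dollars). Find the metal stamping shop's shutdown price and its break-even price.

Shutdown price = $11; break-even price = $74

AVC = 254 - 54q + 3q^2; minimized at q = 9, giving min AVC = $11. That is the shutdown price.
ATC = 600/q + 254 - 54q + 3q^2. Setting dATC/dq = −600/q^2 − 54 + 6q = 0 gives q = 10 (since 6·10^3 − 54·10^2 = 600).
min ATC = 600/10 + 254 − 54·10 + 3·10^2 = $74. That is the break-even price.
For $11 ≤ P < $74 the firm produces at a loss; below $11 it shuts down.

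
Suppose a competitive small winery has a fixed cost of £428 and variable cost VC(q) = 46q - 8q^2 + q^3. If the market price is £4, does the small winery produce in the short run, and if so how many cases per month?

Shut down

From TC, MC = TC'(q) = 46 - 16q + 3q^2 and AVC = VC/q = 46 - 8q + q^2.
AVC hits its minimum where MC = AVC, at q = 4, giving min AVC = 46 - 8·4 + 4^2 = £30.
Since P = £4 < min AVC = £30, price fails to cover variable cost at any output.
Best response: produce nothing and absorb the £428 fixed cost.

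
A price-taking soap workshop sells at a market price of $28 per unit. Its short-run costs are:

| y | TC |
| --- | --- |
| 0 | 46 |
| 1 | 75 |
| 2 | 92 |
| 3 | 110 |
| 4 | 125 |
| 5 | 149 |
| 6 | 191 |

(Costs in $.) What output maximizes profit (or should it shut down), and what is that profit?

Tabulate TR − TC: y=0: -46; y=1: -47; y=2: -36; y=3: -26; y=4: -13; y=5: -9; y=6: -23.
Profit is maximized at y = 5. AVC there is 103/5 = $20.60 ≤ P, so producing beats shutting down (which would give -$46).

y = 5; profit = -$9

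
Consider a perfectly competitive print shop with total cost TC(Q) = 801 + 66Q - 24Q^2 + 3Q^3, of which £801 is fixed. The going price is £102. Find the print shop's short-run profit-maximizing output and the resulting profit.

AVC = 66 - 24Q + 3Q^2; min AVC = £18 at Q = 4. Since P = £102 ≥ min AVC, the firm produces.
With MC = 66 - 48Q + 9Q^2, P = MC on the upward-sloping part at Q* = 6.
TR = 102·6 = 612. TC = 801 + 180 = 981. Profit = 612 − 981 = -£369.
That loss of £369 beats the £801 the firm would lose by shutting down; producing recovers £432 of fixed cost.

Profit = -£369 at Q = 6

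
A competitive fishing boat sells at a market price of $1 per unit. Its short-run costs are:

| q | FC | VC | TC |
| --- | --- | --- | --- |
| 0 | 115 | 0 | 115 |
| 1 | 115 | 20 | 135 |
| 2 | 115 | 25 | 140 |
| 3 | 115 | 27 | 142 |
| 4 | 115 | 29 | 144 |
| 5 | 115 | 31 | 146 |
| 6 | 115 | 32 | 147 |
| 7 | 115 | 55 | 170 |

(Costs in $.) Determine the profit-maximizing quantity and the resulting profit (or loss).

q = 0 (shut down); profit = -$115

Profit at each row (π = 1q − TC): q=0: -115; q=1: -134; q=2: -138; q=3: -139; q=4: -140; q=5: -141; q=6: -141; q=7: -163.
Profit is highest at q = 0. Equivalently, the lowest AVC in the table is 32/6 ≈ $5.33 at q = 6, and P = $1 falls below it — price never covers variable cost, so the firm shuts down and loses only its fixed cost.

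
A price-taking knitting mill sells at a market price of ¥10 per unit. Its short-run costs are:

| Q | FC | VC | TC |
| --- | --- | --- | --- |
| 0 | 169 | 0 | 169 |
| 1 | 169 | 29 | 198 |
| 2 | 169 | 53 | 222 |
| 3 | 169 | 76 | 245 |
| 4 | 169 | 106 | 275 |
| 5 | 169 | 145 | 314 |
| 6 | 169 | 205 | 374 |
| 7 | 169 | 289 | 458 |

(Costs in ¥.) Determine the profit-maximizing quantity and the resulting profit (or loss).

Profit at each row (π = 10Q − TC): Q=0: -169; Q=1: -188; Q=2: -202; Q=3: -215; Q=4: -235; Q=5: -264; Q=6: -314; Q=7: -388.
Profit is highest at Q = 0. Equivalently, the lowest AVC in the table is 76/3 ≈ ¥25.33 at Q = 3, and P = ¥10 falls below it — price never covers variable cost, so the firm shuts down and loses only its fixed cost.

Q = 0 (shut down); profit = -¥169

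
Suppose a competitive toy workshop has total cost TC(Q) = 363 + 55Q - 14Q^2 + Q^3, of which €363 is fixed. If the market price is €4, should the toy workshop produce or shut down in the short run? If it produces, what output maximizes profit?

Strip out fixed cost: VC = 55Q - 14Q^2 + Q^3. Then AVC = 55 - 14Q + Q^2 and MC = 55 - 28Q + 3Q^2.
AVC is minimized where dAVC/dQ = -14 + 2Q = 0, at Q = 7; min AVC = 55 - 14·7 + 7^2 = €6.
With P < min AVC (€4 < €6), every unit sold adds to the loss.
Best response: produce nothing and absorb the €363 fixed cost.

Shut down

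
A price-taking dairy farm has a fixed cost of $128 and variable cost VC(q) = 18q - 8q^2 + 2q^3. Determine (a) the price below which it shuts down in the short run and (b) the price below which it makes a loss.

Shutdown price = $10; break-even price = $50

Shutdown price = min AVC. AVC = 18 - 8q + 2q^2, with vertex at q = 2 and minimum $10.
ATC = 128/q + 18 - 8q + 2q^2. Setting dATC/dq = −128/q^2 − 8 + 4q = 0 gives q = 4 (since 4·4^3 − 8·4^2 = 128).
min ATC = 128/4 + 18 − 8·4 + 2·4^2 = $50. That is the break-even price.
For $10 ≤ P < $50 the firm produces at a loss; below $10 it shuts down.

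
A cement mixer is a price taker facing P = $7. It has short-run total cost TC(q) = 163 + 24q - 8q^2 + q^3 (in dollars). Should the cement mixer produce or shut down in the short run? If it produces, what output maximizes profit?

Shut down

Variable cost is VC = 24q - 8q^2 + q^3, so AVC = VC/q = 24 - 8q + q^2 and MC = dTC/dq = 24 - 16q + 3q^2.
The AVC parabola has its vertex at q = 8/2 = 4, where AVC = 24 - 8·4 + 4^2 = $8.
P = $7 lies below min AVC = $8; no output level covers variable cost.
Best response: produce nothing and absorb the $163 fixed cost.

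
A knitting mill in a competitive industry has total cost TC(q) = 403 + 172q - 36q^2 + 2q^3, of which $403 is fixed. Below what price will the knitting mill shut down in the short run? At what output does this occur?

The shutdown price is the minimum of AVC. VC = 172q - 36q^2 + 2q^3, so AVC = 172 - 36q + 2q^2.
At the minimum of AVC, MC = AVC. MC = 172 - 72q + 6q^2; setting MC = AVC gives 4q^2 - 36q = 0, so q = 9. min AVC = 10.
The firm shuts down for any P below $10.

$10 per unit, at q = 9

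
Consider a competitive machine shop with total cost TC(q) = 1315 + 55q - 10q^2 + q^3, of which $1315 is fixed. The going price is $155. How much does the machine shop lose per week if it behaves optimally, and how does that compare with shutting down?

AVC = 55 - 10q + q^2; min AVC = $30 at q = 5. Since P = $155 ≥ min AVC, the firm produces.
With MC = 55 - 20q + 3q^2, P = MC on the upward-sloping part at q* = 10.
TR = 155·10 = 1550. TC = 1315 + 550 = 1865. Profit = 1550 − 1865 = -$315.
By producing, the firm covers all variable cost plus $1000 of fixed cost; shutting down would lose the full $1315.

Profit = -$315 at q = 10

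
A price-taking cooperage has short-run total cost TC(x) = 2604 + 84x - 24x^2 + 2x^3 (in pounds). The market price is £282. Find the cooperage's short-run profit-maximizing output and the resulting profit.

Profit = -£184 at x = 11

AVC = 84 - 24x + 2x^2; min AVC = £12 at x = 6. Since P = £282 ≥ min AVC, the firm produces.
MC = 84 - 48x + 6x^2. Setting P = MC and taking the root on the rising branch gives x* = 11.
TR = 282·11 = 3102. TC = 2604 + 682 = 3286. Profit = 3102 − 3286 = -£184.
By producing, the firm covers all variable cost plus £2420 of fixed cost; shutting down would lose the full £2604.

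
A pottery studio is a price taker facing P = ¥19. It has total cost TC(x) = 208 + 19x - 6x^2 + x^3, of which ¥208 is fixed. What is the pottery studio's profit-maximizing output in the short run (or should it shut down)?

Strip out fixed cost: VC = 19x - 6x^2 + x^3. Then AVC = 19 - 6x + x^2 and MC = 19 - 12x + 3x^2.
AVC hits its minimum where MC = AVC, at x = 3, giving min AVC = 19 - 6·3 + 3^2 = ¥10.
Since P = ¥19 ≥ min AVC = ¥10, price covers variable cost and the firm should produce.
P = MC gives -12x + 3x^2 = 0, with roots 0 and 4. Take the larger (rising MC): x* = 4.
Check: AVC at x = 4 is ¥11 ≤ P, so revenue covers variable cost.
Profit = P·x − TC = 19·4 − 252 = -¥176, a loss, but smaller than the ¥208 fixed cost the firm would lose by shutting down.

Produce at x = 4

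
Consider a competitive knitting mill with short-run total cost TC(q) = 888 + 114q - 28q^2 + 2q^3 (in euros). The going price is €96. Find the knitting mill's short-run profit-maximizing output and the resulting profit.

Profit = -€240 at q = 9

AVC = 114 - 28q + 2q^2 has its minimum €16 at q = 7; price €96 clears that bar, so the firm operates.
With MC = 114 - 56q + 6q^2, P = MC on the upward-sloping part at q* = 9.
TR = 96·9 = 864. TC = 888 + 216 = 1104. Profit = 864 − 1104 = -€240.
Shutting down would mean losing the fixed cost of €888, so operating at a loss of €240 is better by €648.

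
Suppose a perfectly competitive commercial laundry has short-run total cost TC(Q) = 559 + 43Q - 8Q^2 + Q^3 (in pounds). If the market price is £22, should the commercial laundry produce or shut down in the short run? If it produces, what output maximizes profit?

Strip out fixed cost: VC = 43Q - 8Q^2 + Q^3. Then AVC = 43 - 8Q + Q^2 and MC = 43 - 16Q + 3Q^2.
AVC is minimized where dAVC/dQ = -8 + 2Q = 0, at Q = 4; min AVC = 43 - 8·4 + 4^2 = £27.
Since P = £22 < min AVC = £27, price fails to cover variable cost at any output.
Shutting down limits the loss to fixed cost, £559.

Shut down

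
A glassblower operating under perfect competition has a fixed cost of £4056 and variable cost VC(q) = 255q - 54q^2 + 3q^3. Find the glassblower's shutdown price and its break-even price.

Shutdown price = £12; break-even price = £372

AVC = 255 - 54q + 3q^2; minimized at q = 9, giving min AVC = £12. That is the shutdown price.
ATC = 4056/q + 255 - 54q + 3q^2. Setting dATC/dq = −4056/q^2 − 54 + 6q = 0 gives q = 13 (since 6·13^3 − 54·13^2 = 4056).
min ATC = 4056/13 + 255 − 54·13 + 3·13^2 = £372. That is the break-even price.
Between these two prices the firm operates at a loss; above £372 it earns a profit.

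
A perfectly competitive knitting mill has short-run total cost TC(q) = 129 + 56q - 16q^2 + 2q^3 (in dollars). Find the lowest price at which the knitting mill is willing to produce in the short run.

The firm shuts down when price falls below the minimum of average variable cost. AVC = VC/q = 56 - 16q + 2q^2.
dAVC/dq = -16 + 4q = 0 gives q = 4. min AVC = 56 - 16·4 + 2·4^2 = 24.
For P < $24 the firm produces nothing.

$24 per unit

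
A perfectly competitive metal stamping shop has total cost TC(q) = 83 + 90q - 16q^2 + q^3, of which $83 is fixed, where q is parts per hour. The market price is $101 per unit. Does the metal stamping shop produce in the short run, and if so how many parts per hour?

Produce at q = 11

Strip out fixed cost: VC = 90q - 16q^2 + q^3. Then AVC = 90 - 16q + q^2 and MC = 90 - 32q + 3q^2.
The AVC parabola has its vertex at q = 16/2 = 8, where AVC = 90 - 16·8 + 8^2 = $26.
Because $101 ≥ $26, revenue can cover variable cost; the firm operates.
Solving P = MC: -11 - 32q + 3q^2 = 0 ⇒ q = -1/3 or 11. On the upward-sloping branch, q* = 11.
Check: AVC at q = 11 is $35 ≤ P, so revenue covers variable cost.
Profit = P·q − TC = 101·11 − 468 = $643.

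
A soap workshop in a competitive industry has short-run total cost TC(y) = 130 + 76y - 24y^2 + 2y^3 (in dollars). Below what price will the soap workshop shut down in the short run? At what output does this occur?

$4 per unit, at y = 6

Short-run supply begins at min AVC. From VC = 76y - 24y^2 + 2y^3, AVC = 76 - 24y + 2y^2.
At the minimum of AVC, MC = AVC. MC = 76 - 48y + 6y^2; setting MC = AVC gives 4y^2 - 24y = 0, so y = 6. min AVC = 4.
So the shutdown price is $4.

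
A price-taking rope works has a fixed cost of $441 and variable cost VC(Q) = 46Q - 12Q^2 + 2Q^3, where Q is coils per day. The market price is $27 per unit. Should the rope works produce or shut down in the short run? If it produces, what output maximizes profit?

Shut down

Strip out fixed cost: VC = 46Q - 12Q^2 + 2Q^3. Then AVC = 46 - 12Q + 2Q^2 and MC = 46 - 24Q + 6Q^2.
AVC hits its minimum where MC = AVC, at Q = 3, giving min AVC = 46 - 12·3 + 2·3^2 = $28.
With P < min AVC ($27 < $28), every unit sold adds to the loss.
Shutting down limits the loss to fixed cost, $441.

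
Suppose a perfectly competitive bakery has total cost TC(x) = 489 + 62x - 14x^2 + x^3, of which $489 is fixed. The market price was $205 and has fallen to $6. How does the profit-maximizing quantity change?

Output falls from 13 to 0 (the firm shuts down)

MC = 62 - 28x + 3x^2; the shutdown threshold is min AVC = $13 (at x = 7).
At P = $205 ≥ min AVC, set P = MC on the rising branch: x = 13.
At P = $6 < min AVC = $13, price no longer covers variable cost at any output, so the firm shuts down: x = 0.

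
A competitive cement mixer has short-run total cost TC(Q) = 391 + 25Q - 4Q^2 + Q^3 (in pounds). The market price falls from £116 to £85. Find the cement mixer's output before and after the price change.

MC = 25 - 8Q + 3Q^2; the shutdown threshold is min AVC = £21 (at Q = 2).
At P = £116 ≥ min AVC, set P = MC on the rising branch: Q = 7.
At P = £85 ≥ min AVC, set P = MC: Q = 6. The firm stays open but cuts output.

Output falls from 7 to 6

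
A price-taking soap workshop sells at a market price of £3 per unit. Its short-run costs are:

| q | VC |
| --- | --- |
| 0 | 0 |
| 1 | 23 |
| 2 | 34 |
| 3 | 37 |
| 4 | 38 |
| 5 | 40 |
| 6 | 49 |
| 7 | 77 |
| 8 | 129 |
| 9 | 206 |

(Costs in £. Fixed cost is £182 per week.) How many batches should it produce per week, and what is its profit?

q = 0 (shut down); profit = -£182

Profit at each row (π = 3q − TC): q=0: -182; q=1: -202; q=2: -210; q=3: -210; q=4: -208; q=5: -207; q=6: -213; q=7: -238; q=8: -287; q=9: -361.
Profit is highest at q = 0. Equivalently, the lowest AVC in the table is 40/5 ≈ £8 at q = 5, and P = £3 falls below it — price never covers variable cost, so the firm shuts down and loses only its fixed cost.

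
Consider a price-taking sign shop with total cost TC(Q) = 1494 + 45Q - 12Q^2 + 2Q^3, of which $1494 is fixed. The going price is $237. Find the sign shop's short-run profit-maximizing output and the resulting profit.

AVC = 45 - 12Q + 2Q^2 has its minimum $27 at Q = 3; price $237 clears that bar, so the firm operates.
With MC = 45 - 24Q + 6Q^2, P = MC on the upward-sloping part at Q* = 8.
TR = 237·8 = 1896. TC = 1494 + 616 = 2110. Profit = 1896 − 2110 = -$214.
That loss of $214 beats the $1494 the firm would lose by shutting down; producing recovers $1280 of fixed cost.

Profit = -$214 at Q = 8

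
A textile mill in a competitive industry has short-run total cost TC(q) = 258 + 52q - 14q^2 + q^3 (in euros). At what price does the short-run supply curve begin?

€3 per unit

The firm shuts down when price falls below the minimum of average variable cost. AVC = VC/q = 52 - 14q + q^2.
At the minimum of AVC, MC = AVC. MC = 52 - 28q + 3q^2; setting MC = AVC gives 2q^2 - 14q = 0, so q = 7. min AVC = 3.
The firm shuts down for any P below €3.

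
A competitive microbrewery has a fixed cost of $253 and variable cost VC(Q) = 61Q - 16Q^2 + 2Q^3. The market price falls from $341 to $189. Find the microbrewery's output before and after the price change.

AVC = 61 - 16Q + 2Q^2, minimized at Q = 4 where min AVC = $29. MC = 61 - 32Q + 6Q^2.
At P = $341 ≥ min AVC, set P = MC on the rising branch: Q = 10.
At P = $189 ≥ min AVC, set P = MC: Q = 8. The firm stays open but cuts output.

Output falls from 10 to 8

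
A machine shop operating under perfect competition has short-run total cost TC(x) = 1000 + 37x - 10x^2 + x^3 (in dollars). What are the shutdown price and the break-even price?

Shutdown price = min AVC. AVC = 37 - 10x + x^2, with vertex at x = 5 and minimum $12.
ATC = 1000/x + 37 - 10x + x^2. Setting dATC/dx = −1000/x^2 − 10 + 2x = 0 gives x = 10 (since 2·10^3 − 10·10^2 = 1000).
min ATC = 1000/10 + 37 − 10·10 + 10^2 = $137. That is the break-even price.
Between these two prices the firm operates at a loss; above $137 it earns a profit.

Shutdown price = $12; break-even price = $137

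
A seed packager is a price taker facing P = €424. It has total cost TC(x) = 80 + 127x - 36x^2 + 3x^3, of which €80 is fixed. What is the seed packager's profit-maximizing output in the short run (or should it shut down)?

Produce at x = 11

Variable cost is VC = 127x - 36x^2 + 3x^3, so AVC = VC/x = 127 - 36x + 3x^2 and MC = dTC/dx = 127 - 72x + 9x^2.
AVC hits its minimum where MC = AVC, at x = 6, giving min AVC = 127 - 36·6 + 3·6^2 = €19.
Since P = €424 ≥ min AVC = €19, price covers variable cost and the firm should produce.
Set P = MC: 424 = 127 - 72x + 9x^2 → -297 - 72x + 9x^2 = 0. The roots are x = -3 and x = 11; the profit-maximizing output is on the rising part of MC, so x* = 11.
Check: AVC at x = 11 is €94 ≤ P, so revenue covers variable cost.
Profit = P·x − TC = 424·11 − 1114 = €3550.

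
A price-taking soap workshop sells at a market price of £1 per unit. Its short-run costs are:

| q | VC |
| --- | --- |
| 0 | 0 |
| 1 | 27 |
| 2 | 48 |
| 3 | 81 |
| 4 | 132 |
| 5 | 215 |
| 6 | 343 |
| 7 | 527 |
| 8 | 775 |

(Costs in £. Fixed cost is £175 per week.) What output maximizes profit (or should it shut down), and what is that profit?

Tabulate TR − TC: q=0: -175; q=1: -201; q=2: -221; q=3: -253; q=4: -303; q=5: -385; q=6: -512; q=7: -695; q=8: -942.
Profit is highest at q = 0. Equivalently, the lowest AVC in the table is 48/2 ≈ £24 at q = 2, and P = £1 falls below it — price never covers variable cost, so the firm shuts down and loses only its fixed cost.

q = 0 (shut down); profit = -£175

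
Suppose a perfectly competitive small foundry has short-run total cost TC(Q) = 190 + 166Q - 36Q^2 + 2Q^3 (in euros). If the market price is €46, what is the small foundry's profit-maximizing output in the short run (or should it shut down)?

Produce at Q = 10

Strip out fixed cost: VC = 166Q - 36Q^2 + 2Q^3. Then AVC = 166 - 36Q + 2Q^2 and MC = 166 - 72Q + 6Q^2.
The AVC parabola has its vertex at Q = 36/4 = 9, where AVC = 166 - 36·9 + 2·9^2 = €4.
Because €46 ≥ €4, revenue can cover variable cost; the firm operates.
P = MC gives 120 - 72Q + 6Q^2 = 0, with roots 2 and 10. Take the larger (rising MC): Q* = 10.
Check: AVC at Q = 10 is €6 ≤ P, so revenue covers variable cost.
Profit = P·Q − TC = 46·10 − 250 = €210.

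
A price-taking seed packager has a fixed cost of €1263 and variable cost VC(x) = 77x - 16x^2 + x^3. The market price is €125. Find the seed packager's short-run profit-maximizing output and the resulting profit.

AVC = 77 - 16x + x^2; min AVC = €13 at x = 8. Since P = €125 ≥ min AVC, the firm produces.
With MC = 77 - 32x + 3x^2, P = MC on the upward-sloping part at x* = 12.
TR = 125·12 = 1500. TC = 1263 + 348 = 1611. Profit = 1500 − 1611 = -€111.
By producing, the firm covers all variable cost plus €1152 of fixed cost; shutting down would lose the full €1263.

Profit = -€111 at x = 12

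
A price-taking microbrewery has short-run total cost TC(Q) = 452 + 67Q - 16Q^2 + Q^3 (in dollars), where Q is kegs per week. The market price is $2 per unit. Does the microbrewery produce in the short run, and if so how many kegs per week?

Shut down

Variable cost is VC = 67Q - 16Q^2 + Q^3, so AVC = VC/Q = 67 - 16Q + Q^2 and MC = dTC/dQ = 67 - 32Q + 3Q^2.
AVC is minimized where dAVC/dQ = -16 + 2Q = 0, at Q = 8; min AVC = 67 - 16·8 + 8^2 = $3.
Since P = $2 < min AVC = $3, price fails to cover variable cost at any output.
The firm minimizes its loss by shutting down and losing only its fixed cost of $452.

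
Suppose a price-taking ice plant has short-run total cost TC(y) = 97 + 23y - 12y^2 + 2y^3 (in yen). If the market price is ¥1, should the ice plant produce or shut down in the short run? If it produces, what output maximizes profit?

Strip out fixed cost: VC = 23y - 12y^2 + 2y^3. Then AVC = 23 - 12y + 2y^2 and MC = 23 - 24y + 6y^2.
AVC is minimized where dAVC/dy = -12 + 4y = 0, at y = 3; min AVC = 23 - 12·3 + 2·3^2 = ¥5.
With P < min AVC (¥1 < ¥5), every unit sold adds to the loss.
The firm minimizes its loss by shutting down and losing only its fixed cost of ¥97.

Shut down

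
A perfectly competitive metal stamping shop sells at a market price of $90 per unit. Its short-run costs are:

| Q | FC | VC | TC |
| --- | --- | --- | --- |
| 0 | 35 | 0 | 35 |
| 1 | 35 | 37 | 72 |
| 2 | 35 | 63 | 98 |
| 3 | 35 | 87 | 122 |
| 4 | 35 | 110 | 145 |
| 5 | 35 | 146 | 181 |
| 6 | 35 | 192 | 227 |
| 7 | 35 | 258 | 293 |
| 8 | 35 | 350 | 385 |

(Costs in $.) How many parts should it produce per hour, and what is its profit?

Tabulate TR − TC: Q=0: -35; Q=1: 18; Q=2: 82; Q=3: 148; Q=4: 215; Q=5: 269; Q=6: 313; Q=7: 337; Q=8: 335.
Profit is maximized at Q = 7. AVC there is 258/7 = $36.86 ≤ P, so producing beats shutting down (which would give -$35).

Q = 7; profit = $337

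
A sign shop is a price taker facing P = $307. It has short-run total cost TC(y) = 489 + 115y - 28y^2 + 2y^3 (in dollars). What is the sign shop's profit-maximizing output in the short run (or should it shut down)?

Strip out fixed cost: VC = 115y - 28y^2 + 2y^3. Then AVC = 115 - 28y + 2y^2 and MC = 115 - 56y + 6y^2.
AVC is minimized where dAVC/dy = -28 + 4y = 0, at y = 7; min AVC = 115 - 28·7 + 2·7^2 = $17.
Because $307 ≥ $17, revenue can cover variable cost; the firm operates.
P = MC gives -192 - 56y + 6y^2 = 0, with roots -8/3 and 12. Take the larger (rising MC): y* = 12.
Check: AVC at y = 12 is $67 ≤ P, so revenue covers variable cost.
Profit = P·y − TC = 307·12 − 1293 = $2391.

Produce at y = 12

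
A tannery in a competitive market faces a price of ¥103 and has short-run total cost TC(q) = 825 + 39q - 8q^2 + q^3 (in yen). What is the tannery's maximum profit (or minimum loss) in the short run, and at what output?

Profit = -¥313 at q = 8

AVC = 39 - 8q + q^2; min AVC = ¥23 at q = 4. Since P = ¥103 ≥ min AVC, the firm produces.
MC = 39 - 16q + 3q^2. Setting P = MC and taking the root on the rising branch gives q* = 8.
TR = 103·8 = 824. TC = 825 + 312 = 1137. Profit = 824 − 1137 = -¥313.
By producing, the firm covers all variable cost plus ¥512 of fixed cost; shutting down would lose the full ¥825.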